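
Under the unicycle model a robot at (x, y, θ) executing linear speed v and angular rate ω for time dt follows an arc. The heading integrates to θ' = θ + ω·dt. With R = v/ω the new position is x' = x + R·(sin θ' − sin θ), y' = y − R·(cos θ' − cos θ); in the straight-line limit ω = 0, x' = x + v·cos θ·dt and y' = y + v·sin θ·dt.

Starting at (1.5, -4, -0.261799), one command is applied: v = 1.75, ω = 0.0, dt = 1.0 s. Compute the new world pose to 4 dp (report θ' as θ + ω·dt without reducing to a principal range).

(3.1904, -4.4529, -0.2618)

θ' = -0.2618 + 0.0·1.0 = -0.2618
ω = 0 → straight: x' = 1.5 + 1.75·cos(-0.2618)·1.0 = 3.1904
y' = -4 + 1.75·sin(-0.2618)·1.0 = -4.4529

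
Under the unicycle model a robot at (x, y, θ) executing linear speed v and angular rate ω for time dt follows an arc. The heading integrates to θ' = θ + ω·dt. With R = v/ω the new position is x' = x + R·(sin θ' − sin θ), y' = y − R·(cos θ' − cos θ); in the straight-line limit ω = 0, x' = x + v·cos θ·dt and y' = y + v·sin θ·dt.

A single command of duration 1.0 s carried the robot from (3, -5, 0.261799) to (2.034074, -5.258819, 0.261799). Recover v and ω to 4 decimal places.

v = -1.0000, ω = 0.0000

Δθ = 0.261799 − 0.261799 = 0.000000
ω = Δθ/dt = 0.000000/1.0 = 0.0000
ω = 0 → v = (Δx·cos θ + Δy·sin θ)/dt = -1.0000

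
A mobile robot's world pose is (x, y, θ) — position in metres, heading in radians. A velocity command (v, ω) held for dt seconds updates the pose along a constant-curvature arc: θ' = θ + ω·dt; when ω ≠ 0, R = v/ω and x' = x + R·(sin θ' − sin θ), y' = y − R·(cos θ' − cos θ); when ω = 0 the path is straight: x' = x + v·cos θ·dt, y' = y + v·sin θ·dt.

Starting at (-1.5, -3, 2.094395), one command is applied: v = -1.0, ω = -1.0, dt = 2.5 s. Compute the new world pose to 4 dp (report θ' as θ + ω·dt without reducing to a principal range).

θ' = 2.0944 + -1.0·2.5 = -0.4056
R = v/ω = -1.0/-1.0 = 1.0000
x' = -1.5 + 1.0000·(sin -0.4056 − sin 2.0944) = -2.7606
y' = -3 − 1.0000·(cos -0.4056 − cos 2.0944) = -4.4189

(-2.7606, -4.4189, -0.4056)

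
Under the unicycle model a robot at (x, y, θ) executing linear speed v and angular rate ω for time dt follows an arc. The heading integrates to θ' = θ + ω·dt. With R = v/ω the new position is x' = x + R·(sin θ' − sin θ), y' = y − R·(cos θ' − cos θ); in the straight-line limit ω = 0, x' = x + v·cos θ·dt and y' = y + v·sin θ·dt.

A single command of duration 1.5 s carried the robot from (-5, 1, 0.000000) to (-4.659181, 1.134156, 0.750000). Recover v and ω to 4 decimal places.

v = 0.2500, ω = 0.5000

Δθ = 0.750000 − 0.000000 = 0.750000
ω = Δθ/dt = 0.750000/1.5 = 0.5000
R = Δx/(sin θ' − sin θ) = 0.5000
v = R·ω = 0.5000·0.5000 = 0.2500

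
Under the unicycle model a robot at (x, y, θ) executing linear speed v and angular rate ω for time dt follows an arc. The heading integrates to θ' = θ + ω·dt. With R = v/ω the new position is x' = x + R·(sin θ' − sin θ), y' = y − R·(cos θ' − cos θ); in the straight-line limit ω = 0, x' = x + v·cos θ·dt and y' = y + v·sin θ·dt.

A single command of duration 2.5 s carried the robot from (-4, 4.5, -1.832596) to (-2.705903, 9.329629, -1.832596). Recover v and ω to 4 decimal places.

Δθ = -1.832596 − -1.832596 = 0.000000
ω = Δθ/dt = 0.000000/2.5 = 0.0000
ω = 0 → v = (Δx·cos θ + Δy·sin θ)/dt = -2.0000

v = -2.0000, ω = 0.0000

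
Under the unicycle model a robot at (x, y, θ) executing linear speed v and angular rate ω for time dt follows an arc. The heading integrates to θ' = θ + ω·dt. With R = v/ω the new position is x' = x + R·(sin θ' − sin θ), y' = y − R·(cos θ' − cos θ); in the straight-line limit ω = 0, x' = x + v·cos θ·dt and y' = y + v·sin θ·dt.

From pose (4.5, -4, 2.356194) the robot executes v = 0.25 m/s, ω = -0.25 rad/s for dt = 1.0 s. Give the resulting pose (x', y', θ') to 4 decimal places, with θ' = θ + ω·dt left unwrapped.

(4.3470, -3.8031, 2.1062)

θ' = 2.3562 + -0.25·1.0 = 2.1062
R = v/ω = 0.25/-0.25 = -1.0000
x' = 4.5 + -1.0000·(sin 2.1062 − sin 2.3562) = 4.3470
y' = -4 − -1.0000·(cos 2.1062 − cos 2.3562) = -3.8031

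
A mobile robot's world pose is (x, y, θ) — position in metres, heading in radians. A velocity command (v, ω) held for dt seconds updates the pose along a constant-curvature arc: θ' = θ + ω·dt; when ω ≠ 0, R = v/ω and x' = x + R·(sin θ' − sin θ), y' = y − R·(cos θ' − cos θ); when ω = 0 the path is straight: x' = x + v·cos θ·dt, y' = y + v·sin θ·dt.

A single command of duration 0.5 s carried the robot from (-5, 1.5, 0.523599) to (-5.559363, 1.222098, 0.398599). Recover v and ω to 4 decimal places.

v = -1.2500, ω = -0.2500

Δθ = 0.398599 − 0.523599 = -0.125000
ω = Δθ/dt = -0.125000/0.5 = -0.2500
R = Δx/(sin θ' − sin θ) = 5.0000
v = R·ω = 5.0000·-0.2500 = -1.2500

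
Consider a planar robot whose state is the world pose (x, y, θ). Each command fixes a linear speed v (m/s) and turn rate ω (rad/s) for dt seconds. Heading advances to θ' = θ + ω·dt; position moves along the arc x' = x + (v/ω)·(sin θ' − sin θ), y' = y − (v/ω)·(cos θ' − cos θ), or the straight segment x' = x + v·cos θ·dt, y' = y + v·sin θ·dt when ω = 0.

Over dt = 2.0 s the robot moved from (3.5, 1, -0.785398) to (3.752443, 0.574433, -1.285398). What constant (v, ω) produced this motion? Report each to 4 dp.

v = 0.2500, ω = -0.2500

Δθ = -1.285398 − -0.785398 = -0.500000
ω = Δθ/dt = -0.500000/2.0 = -0.2500
R = −Δy/(cos θ' − cos θ) = -1.0000
v = R·ω = -1.0000·-0.2500 = 0.2500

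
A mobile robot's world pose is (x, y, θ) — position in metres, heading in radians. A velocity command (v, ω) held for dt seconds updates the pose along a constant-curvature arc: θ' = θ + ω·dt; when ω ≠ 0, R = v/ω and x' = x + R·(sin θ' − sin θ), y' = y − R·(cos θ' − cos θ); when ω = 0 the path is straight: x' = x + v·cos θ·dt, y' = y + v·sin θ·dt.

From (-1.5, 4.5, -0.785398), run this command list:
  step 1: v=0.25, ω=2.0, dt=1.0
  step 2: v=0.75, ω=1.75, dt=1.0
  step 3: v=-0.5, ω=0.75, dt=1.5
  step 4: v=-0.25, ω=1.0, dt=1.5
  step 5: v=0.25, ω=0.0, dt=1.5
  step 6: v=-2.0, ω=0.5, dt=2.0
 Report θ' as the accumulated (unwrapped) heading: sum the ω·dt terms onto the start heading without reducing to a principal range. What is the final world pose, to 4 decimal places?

step 1: θ'=1.2146 (R=0.1250) → pose (-1.2945, 4.5448, 1.2146)
step 2: θ'=2.9646 (R=0.4286) → pose (-1.6207, 5.1161, 2.9646)
step 3: θ'=4.0896 (R=-0.6667) → pose (-0.9618, 5.3835, 4.0896)
step 4: θ'=5.5896 (R=-0.2500) → pose (-1.0050, 5.7216, 5.5896)
step 5: θ'=5.5896 (straight) → pose (-0.7167, 5.4818, 5.5896)
step 6: θ'=6.5896 (R=-4.0000) → pose (-4.4804, 6.2197, 6.5896)

(-4.4804, 6.2197, 6.5896)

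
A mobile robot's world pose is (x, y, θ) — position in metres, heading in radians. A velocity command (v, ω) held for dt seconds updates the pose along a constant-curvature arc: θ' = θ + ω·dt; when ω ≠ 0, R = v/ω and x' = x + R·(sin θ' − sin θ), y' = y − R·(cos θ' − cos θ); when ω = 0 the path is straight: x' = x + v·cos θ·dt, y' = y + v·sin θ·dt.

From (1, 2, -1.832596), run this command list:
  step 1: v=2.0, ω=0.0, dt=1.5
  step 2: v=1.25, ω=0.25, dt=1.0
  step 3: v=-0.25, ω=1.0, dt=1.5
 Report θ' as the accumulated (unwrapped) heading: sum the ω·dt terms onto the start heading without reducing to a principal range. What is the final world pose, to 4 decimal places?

step 1: θ'=-1.8326 (straight) → pose (0.2235, -0.8978, -1.8326)
step 2: θ'=-1.5826 (R=5.0000) → pose (0.0535, -2.1329, -1.5826)
step 3: θ'=-0.0826 (R=-0.2500) → pose (-0.1758, -1.8808, -0.0826)

(-0.1758, -1.8808, -0.0826)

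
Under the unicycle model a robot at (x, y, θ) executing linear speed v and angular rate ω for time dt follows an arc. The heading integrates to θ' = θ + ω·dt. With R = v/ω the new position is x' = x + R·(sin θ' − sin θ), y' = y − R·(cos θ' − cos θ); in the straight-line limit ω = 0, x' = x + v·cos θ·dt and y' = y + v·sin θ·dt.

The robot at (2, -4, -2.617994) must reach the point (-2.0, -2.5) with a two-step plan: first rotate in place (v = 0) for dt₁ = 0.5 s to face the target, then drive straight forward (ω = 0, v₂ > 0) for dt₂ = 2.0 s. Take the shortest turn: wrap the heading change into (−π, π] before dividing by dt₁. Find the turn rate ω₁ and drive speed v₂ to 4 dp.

ω₁ = -1.7647, v₂ = 2.1360

heading to target = atan2(-2.5−-4, -2−2) = 2.7828
Δθ = wrap(2.7828 − -2.6180) = -0.8824; ω₁ = Δθ/dt₁ = -1.7647
distance = √((-2−2)² + (-2.5−-4)²) = 4.2720; v₂ = distance/dt₂ = 2.1360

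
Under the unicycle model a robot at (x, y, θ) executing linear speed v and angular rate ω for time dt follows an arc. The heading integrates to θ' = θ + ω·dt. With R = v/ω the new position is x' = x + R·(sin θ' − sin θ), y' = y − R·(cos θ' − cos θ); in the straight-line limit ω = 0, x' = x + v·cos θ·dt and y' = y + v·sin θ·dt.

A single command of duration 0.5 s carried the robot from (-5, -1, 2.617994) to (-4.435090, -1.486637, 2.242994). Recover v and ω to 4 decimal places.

v = -1.5000, ω = -0.7500

Δθ = 2.242994 − 2.617994 = -0.375000
ω = Δθ/dt = -0.375000/0.5 = -0.7500
R = Δx/(sin θ' − sin θ) = 2.0000
v = R·ω = 2.0000·-0.7500 = -1.5000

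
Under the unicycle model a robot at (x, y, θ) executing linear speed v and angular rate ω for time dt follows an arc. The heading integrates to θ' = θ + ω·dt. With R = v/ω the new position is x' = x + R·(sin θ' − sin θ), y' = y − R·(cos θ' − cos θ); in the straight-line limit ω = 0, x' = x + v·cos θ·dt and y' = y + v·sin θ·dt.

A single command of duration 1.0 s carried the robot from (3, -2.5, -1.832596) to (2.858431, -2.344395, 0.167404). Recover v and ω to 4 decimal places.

v = -0.2500, ω = 2.0000

Δθ = 0.167404 − -1.832596 = 2.000000
ω = Δθ/dt = 2.000000/1.0 = 2.0000
R = −Δy/(cos θ' − cos θ) = -0.1250
v = R·ω = -0.1250·2.0000 = -0.2500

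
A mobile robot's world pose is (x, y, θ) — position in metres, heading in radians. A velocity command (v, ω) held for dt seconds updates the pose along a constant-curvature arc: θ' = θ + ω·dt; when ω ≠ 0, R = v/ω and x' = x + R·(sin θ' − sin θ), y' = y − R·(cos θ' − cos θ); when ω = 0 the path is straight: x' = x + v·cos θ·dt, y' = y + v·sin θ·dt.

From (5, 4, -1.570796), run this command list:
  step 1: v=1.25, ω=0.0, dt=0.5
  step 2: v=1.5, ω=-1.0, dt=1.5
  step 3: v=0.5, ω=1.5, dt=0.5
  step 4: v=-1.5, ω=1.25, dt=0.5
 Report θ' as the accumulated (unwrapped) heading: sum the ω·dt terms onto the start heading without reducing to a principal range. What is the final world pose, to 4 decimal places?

(3.6984, 2.4418, -1.6958)

step 1: θ'=-1.5708 (straight) → pose (5.0000, 3.3750, -1.5708)
step 2: θ'=-3.0708 (R=-1.5000) → pose (3.6061, 1.8788, -3.0708)
step 3: θ'=-2.3208 (R=0.3333) → pose (3.3858, 1.7735, -2.3208)
step 4: θ'=-1.6958 (R=-1.2000) → pose (3.6984, 2.4418, -1.6958)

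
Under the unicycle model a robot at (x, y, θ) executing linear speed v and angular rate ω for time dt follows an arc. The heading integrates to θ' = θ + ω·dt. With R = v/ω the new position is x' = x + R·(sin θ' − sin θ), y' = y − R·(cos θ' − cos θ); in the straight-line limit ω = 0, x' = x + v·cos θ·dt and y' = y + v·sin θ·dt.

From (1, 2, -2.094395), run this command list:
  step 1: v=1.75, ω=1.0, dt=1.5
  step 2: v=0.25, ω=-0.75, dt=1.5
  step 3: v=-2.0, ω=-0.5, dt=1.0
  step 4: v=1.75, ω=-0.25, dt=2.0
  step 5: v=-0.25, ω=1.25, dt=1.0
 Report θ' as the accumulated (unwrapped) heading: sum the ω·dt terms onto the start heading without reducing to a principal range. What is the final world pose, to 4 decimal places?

(-0.1464, -0.7805, -1.4694)

step 1: θ'=-0.5944 (R=1.7500) → pose (1.5355, -0.3249, -0.5944)
step 2: θ'=-1.7194 (R=-0.3333) → pose (1.6785, -0.6504, -1.7194)
step 3: θ'=-2.2194 (R=4.0000) → pose (2.4467, 1.1737, -2.2194)
step 4: θ'=-2.7194 (R=-7.0000) → pose (-0.2634, -0.9831, -2.7194)
step 5: θ'=-1.4694 (R=-0.2000) → pose (-0.1464, -0.7805, -1.4694)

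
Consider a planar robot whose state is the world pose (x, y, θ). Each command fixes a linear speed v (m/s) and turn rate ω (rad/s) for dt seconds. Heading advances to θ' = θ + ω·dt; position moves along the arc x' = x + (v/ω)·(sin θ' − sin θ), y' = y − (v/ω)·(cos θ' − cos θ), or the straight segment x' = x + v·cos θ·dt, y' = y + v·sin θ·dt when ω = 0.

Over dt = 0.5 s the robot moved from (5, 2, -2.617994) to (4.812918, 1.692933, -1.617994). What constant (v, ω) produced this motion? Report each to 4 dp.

v = 0.7500, ω = 2.0000

Δθ = -1.617994 − -2.617994 = 1.000000
ω = Δθ/dt = 1.000000/0.5 = 2.0000
R = −Δy/(cos θ' − cos θ) = 0.3750
v = R·ω = 0.3750·2.0000 = 0.7500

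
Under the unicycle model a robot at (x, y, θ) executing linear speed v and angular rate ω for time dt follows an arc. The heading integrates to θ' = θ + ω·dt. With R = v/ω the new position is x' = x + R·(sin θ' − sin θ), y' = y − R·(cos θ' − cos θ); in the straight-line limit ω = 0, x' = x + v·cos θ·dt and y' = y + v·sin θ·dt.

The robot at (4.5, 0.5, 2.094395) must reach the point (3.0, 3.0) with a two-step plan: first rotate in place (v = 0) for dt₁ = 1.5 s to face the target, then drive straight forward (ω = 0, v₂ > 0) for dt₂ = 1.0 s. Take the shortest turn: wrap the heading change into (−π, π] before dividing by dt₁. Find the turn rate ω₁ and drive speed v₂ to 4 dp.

heading to target = atan2(3−0.5, 3−4.5) = 2.1112
Δθ = wrap(2.1112 − 2.0944) = 0.0168; ω₁ = Δθ/dt₁ = 0.0112
distance = √((3−4.5)² + (3−0.5)²) = 2.9155; v₂ = distance/dt₂ = 2.9155

ω₁ = 0.0112, v₂ = 2.9155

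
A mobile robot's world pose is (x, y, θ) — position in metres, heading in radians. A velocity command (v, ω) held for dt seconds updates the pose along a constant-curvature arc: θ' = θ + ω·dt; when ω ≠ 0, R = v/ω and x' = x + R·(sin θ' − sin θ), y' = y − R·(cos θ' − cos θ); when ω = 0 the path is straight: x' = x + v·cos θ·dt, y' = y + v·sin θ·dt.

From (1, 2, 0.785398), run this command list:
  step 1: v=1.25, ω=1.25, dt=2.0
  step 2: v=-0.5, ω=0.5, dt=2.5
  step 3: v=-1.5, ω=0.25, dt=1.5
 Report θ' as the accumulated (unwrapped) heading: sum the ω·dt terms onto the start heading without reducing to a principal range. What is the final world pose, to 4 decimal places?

(0.9671, 6.7471, 4.9104)

step 1: θ'=3.2854 (R=1.0000) → pose (0.1496, 3.6968, 3.2854)
step 2: θ'=4.5354 (R=-1.0000) → pose (0.9907, 4.5104, 4.5354)
step 3: θ'=4.9104 (R=-6.0000) → pose (0.9671, 6.7471, 4.9104)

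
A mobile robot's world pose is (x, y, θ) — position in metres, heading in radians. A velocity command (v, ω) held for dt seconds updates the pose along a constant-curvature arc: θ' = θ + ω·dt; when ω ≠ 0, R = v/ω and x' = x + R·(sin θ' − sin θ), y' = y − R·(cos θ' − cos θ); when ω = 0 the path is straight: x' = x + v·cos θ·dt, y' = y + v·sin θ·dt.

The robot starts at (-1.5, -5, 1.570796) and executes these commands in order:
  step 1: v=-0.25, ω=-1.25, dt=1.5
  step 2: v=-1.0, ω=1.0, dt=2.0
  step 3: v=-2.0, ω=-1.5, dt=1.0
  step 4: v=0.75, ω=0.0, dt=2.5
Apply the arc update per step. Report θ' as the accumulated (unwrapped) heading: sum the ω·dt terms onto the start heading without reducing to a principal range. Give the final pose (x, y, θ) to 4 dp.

step 1: θ'=-0.3042 (R=0.2000) → pose (-1.7599, -5.1908, -0.3042)
step 2: θ'=1.6958 (R=-1.0000) → pose (-3.0516, -6.2696, 1.6958)
step 3: θ'=0.1958 (R=1.3333) → pose (-4.1152, -7.7437, 0.1958)
step 4: θ'=0.1958 (straight) → pose (-2.2760, -7.3789, 0.1958)

(-2.2760, -7.3789, 0.1958)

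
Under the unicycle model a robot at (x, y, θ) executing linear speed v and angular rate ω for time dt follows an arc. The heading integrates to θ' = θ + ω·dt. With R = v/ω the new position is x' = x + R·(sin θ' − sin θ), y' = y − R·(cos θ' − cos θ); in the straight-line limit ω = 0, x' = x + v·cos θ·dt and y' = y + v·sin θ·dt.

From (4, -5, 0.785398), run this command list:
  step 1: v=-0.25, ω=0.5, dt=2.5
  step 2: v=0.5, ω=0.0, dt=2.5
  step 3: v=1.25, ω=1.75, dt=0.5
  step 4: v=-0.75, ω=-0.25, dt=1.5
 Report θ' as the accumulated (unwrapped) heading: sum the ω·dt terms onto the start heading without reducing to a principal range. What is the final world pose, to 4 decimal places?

step 1: θ'=2.0354 (R=-0.5000) → pose (3.9066, -5.5776, 2.0354)
step 2: θ'=2.0354 (straight) → pose (3.3465, -4.4601, 2.0354)
step 3: θ'=2.9104 (R=0.7143) → pose (2.8716, -4.0849, 2.9104)
step 4: θ'=2.5354 (R=3.0000) → pose (3.8934, -4.5396, 2.5354)

(3.8934, -4.5396, 2.5354)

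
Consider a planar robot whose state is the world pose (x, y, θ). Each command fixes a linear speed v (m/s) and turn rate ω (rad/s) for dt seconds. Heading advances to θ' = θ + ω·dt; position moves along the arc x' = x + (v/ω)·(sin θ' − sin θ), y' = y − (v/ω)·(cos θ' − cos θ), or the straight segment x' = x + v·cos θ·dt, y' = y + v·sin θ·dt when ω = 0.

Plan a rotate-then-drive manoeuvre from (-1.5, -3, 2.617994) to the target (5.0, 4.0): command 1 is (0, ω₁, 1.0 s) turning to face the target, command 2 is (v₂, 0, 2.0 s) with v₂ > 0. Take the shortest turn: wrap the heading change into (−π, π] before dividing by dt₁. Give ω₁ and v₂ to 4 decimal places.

ω₁ = -1.7956, v₂ = 4.7762

heading to target = atan2(4−-3, 5−-1.5) = 0.8224
Δθ = wrap(0.8224 − 2.6180) = -1.7956; ω₁ = Δθ/dt₁ = -1.7956
distance = √((5−-1.5)² + (4−-3)²) = 9.5525; v₂ = distance/dt₂ = 4.7762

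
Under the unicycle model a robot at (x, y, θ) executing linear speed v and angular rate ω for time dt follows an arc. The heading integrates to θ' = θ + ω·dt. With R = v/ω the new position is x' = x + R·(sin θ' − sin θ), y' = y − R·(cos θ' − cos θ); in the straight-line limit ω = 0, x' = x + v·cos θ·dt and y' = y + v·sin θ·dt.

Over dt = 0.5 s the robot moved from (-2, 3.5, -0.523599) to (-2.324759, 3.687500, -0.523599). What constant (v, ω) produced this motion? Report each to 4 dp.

Δθ = -0.523599 − -0.523599 = 0.000000
ω = Δθ/dt = 0.000000/0.5 = 0.0000
ω = 0 → v = (Δx·cos θ + Δy·sin θ)/dt = -0.7500

v = -0.7500, ω = 0.0000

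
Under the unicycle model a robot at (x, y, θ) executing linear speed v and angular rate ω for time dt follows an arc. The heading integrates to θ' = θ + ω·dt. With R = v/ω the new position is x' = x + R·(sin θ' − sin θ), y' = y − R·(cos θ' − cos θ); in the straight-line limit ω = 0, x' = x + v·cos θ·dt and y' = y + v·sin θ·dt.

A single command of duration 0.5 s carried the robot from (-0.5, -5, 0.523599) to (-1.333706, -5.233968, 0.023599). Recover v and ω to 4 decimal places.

Δθ = 0.023599 − 0.523599 = -0.500000
ω = Δθ/dt = -0.500000/0.5 = -1.0000
R = Δx/(sin θ' − sin θ) = 1.7500
v = R·ω = 1.7500·-1.0000 = -1.7500

v = -1.7500, ω = -1.0000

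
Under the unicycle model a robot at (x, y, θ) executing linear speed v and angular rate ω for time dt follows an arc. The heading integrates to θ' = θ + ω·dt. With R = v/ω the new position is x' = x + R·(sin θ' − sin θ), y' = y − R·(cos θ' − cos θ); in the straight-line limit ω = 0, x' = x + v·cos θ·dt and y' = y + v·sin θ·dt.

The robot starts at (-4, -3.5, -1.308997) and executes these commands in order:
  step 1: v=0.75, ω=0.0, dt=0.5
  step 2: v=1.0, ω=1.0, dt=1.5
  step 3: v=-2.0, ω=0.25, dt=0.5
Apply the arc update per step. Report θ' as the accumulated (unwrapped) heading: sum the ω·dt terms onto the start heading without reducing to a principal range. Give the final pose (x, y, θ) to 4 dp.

step 1: θ'=-1.3090 (straight) → pose (-3.9029, -3.8622, -1.3090)
step 2: θ'=0.1910 (R=1.0000) → pose (-2.7472, -4.5852, 0.1910)
step 3: θ'=0.3160 (R=-8.0000) → pose (-3.7146, -4.8359, 0.3160)

(-3.7146, -4.8359, 0.3160)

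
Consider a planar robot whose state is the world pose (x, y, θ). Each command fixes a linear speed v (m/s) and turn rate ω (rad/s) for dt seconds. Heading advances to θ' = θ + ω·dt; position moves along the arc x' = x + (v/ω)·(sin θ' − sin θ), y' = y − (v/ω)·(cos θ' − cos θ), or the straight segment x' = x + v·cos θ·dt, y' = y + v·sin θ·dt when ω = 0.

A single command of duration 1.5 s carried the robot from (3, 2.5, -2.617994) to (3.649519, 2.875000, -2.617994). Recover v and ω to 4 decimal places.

v = -0.5000, ω = 0.0000

Δθ = -2.617994 − -2.617994 = 0.000000
ω = Δθ/dt = 0.000000/1.5 = 0.0000
ω = 0 → v = (Δx·cos θ + Δy·sin θ)/dt = -0.5000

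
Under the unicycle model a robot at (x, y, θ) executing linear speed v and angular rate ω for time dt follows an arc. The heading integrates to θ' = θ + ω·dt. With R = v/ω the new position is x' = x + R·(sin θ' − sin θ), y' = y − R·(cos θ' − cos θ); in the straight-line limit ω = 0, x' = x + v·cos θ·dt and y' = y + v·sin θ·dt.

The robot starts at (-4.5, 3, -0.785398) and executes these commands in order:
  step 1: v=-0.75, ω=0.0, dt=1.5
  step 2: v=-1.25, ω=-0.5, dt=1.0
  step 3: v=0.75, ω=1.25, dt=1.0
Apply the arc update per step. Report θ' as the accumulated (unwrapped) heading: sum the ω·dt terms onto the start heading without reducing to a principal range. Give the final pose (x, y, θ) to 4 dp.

(-5.3721, 4.4287, -0.0354)

step 1: θ'=-0.7854 (straight) → pose (-5.2955, 3.7955, -0.7854)
step 2: θ'=-1.2854 (R=2.5000) → pose (-5.9266, 4.8594, -1.2854)
step 3: θ'=-0.0354 (R=0.6000) → pose (-5.3721, 4.4287, -0.0354)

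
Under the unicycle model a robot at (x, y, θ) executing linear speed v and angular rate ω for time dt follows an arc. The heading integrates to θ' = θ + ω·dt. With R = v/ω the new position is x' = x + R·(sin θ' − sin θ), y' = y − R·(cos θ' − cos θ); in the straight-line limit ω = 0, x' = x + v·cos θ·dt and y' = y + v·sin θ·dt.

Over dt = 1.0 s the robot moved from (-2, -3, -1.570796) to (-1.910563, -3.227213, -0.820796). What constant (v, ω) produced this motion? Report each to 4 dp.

v = 0.2500, ω = 0.7500

Δθ = -0.820796 − -1.570796 = 0.750000
ω = Δθ/dt = 0.750000/1.0 = 0.7500
R = −Δy/(cos θ' − cos θ) = 0.3333
v = R·ω = 0.3333·0.7500 = 0.2500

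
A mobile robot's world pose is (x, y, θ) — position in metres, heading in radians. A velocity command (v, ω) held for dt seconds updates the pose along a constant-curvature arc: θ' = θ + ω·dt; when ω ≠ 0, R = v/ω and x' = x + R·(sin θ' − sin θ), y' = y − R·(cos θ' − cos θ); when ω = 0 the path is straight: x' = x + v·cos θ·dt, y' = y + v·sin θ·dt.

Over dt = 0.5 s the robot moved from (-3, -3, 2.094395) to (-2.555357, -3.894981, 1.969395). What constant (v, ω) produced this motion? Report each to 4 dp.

v = -2.0000, ω = -0.2500

Δθ = 1.969395 − 2.094395 = -0.125000
ω = Δθ/dt = -0.125000/0.5 = -0.2500
R = −Δy/(cos θ' − cos θ) = 8.0000
v = R·ω = 8.0000·-0.2500 = -2.0000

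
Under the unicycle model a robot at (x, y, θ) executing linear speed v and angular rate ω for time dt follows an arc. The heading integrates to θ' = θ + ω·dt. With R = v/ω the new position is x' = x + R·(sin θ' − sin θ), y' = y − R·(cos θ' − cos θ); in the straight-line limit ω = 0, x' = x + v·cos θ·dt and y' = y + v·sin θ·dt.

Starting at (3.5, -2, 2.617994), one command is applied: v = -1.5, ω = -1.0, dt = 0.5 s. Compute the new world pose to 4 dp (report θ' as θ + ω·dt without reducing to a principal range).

(4.0310, -2.5186, 2.1180)

θ' = 2.6180 + -1.0·0.5 = 2.1180
R = v/ω = -1.5/-1.0 = 1.5000
x' = 3.5 + 1.5000·(sin 2.1180 − sin 2.6180) = 4.0310
y' = -2 − 1.5000·(cos 2.1180 − cos 2.6180) = -2.5186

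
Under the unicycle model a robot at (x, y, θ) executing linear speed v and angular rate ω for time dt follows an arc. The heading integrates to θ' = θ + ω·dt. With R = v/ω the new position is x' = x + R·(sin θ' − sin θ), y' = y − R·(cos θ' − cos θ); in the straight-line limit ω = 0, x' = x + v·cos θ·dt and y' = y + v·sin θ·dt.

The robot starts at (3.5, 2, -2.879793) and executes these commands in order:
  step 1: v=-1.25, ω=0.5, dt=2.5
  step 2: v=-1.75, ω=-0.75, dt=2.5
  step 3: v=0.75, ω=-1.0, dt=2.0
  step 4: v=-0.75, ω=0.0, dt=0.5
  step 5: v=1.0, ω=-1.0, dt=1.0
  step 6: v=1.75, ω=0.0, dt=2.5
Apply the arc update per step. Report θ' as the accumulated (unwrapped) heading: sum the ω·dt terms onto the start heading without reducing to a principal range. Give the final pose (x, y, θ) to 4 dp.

step 1: θ'=-1.6298 (R=-2.5000) → pose (5.3486, 4.2674, -1.6298)
step 2: θ'=-3.5048 (R=2.3333) → pose (8.5068, 6.3109, -3.5048)
step 3: θ'=-5.5048 (R=-0.7500) → pose (8.2467, 7.5461, -5.5048)
step 4: θ'=-5.5048 (straight) → pose (7.9797, 7.2828, -5.5048)
step 5: θ'=-6.5048 (R=-1.0000) → pose (8.9016, 7.5463, -6.5048)
step 6: θ'=-6.5048 (straight) → pose (13.1696, 6.5846, -6.5048)

(13.1696, 6.5846, -6.5048)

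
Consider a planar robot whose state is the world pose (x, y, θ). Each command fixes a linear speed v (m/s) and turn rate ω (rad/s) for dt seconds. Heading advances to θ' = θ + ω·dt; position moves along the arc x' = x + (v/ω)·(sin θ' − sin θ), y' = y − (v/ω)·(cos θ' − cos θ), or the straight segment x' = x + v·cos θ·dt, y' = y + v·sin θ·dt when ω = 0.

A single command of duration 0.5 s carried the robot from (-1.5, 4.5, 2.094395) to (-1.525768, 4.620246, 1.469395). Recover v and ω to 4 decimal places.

v = 0.2500, ω = -1.2500

Δθ = 1.469395 − 2.094395 = -0.625000
ω = Δθ/dt = -0.625000/0.5 = -1.2500
R = −Δy/(cos θ' − cos θ) = -0.2000
v = R·ω = -0.2000·-1.2500 = 0.2500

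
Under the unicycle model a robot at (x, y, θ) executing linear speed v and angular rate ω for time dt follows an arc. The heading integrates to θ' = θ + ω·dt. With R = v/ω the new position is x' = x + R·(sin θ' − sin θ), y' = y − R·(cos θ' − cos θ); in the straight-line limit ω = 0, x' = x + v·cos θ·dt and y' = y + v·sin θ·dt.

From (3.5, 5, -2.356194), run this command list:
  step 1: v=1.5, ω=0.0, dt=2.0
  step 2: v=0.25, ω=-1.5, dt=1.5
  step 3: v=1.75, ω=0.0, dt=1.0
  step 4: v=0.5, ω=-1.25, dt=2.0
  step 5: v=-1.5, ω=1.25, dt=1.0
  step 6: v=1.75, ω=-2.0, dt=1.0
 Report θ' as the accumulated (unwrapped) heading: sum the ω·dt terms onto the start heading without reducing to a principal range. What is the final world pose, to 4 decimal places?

step 1: θ'=-2.3562 (straight) → pose (1.3787, 2.8787, -2.3562)
step 2: θ'=-4.6062 (R=-0.1667) → pose (1.0951, 2.9789, -4.6062)
step 3: θ'=-4.6062 (straight) → pose (0.9096, 4.7190, -4.6062)
step 4: θ'=-7.1062 (R=-0.4000) → pose (1.6006, 5.0334, -7.1062)
step 5: θ'=-5.8562 (R=-1.2000) → pose (0.2238, 5.3096, -5.8562)
step 6: θ'=-7.8562 (R=-0.8750) → pose (1.4612, 4.5113, -7.8562)

(1.4612, 4.5113, -7.8562)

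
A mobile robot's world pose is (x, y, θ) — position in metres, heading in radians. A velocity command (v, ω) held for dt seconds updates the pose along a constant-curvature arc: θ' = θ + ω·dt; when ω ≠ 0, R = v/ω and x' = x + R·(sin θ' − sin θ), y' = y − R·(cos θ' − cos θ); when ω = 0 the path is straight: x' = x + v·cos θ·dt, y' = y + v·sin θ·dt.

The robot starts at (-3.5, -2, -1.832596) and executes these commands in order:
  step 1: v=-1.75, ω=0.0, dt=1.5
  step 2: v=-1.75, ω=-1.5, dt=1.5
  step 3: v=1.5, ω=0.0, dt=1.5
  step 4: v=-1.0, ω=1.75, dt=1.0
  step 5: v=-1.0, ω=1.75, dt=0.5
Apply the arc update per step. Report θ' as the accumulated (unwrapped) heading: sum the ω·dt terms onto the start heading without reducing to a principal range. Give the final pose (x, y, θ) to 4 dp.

step 1: θ'=-1.8326 (straight) → pose (-2.8206, 0.5356, -1.8326)
step 2: θ'=-4.0826 (R=1.1667) → pose (-0.7508, 0.9207, -4.0826)
step 3: θ'=-4.0826 (straight) → pose (-2.0760, 2.7391, -4.0826)
step 4: θ'=-2.3326 (R=-0.5714) → pose (-1.2008, 2.6812, -2.3326)
step 5: θ'=-1.4576 (R=-0.5714) → pose (-1.0465, 3.1402, -1.4576)

(-1.0465, 3.1402, -1.4576)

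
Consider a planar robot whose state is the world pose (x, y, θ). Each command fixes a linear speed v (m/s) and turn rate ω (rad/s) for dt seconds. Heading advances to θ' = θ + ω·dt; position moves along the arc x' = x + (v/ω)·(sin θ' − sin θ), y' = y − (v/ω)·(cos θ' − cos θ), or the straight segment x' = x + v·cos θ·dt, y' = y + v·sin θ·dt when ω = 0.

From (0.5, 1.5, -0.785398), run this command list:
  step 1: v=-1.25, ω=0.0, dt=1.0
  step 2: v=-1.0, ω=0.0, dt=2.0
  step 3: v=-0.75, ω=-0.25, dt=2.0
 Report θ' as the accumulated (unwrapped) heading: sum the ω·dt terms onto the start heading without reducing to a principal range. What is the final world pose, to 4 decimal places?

(-2.5554, 5.0748, -1.2854)

step 1: θ'=-0.7854 (straight) → pose (-0.3839, 2.3839, -0.7854)
step 2: θ'=-0.7854 (straight) → pose (-1.7981, 3.7981, -0.7854)
step 3: θ'=-1.2854 (R=3.0000) → pose (-2.5554, 5.0748, -1.2854)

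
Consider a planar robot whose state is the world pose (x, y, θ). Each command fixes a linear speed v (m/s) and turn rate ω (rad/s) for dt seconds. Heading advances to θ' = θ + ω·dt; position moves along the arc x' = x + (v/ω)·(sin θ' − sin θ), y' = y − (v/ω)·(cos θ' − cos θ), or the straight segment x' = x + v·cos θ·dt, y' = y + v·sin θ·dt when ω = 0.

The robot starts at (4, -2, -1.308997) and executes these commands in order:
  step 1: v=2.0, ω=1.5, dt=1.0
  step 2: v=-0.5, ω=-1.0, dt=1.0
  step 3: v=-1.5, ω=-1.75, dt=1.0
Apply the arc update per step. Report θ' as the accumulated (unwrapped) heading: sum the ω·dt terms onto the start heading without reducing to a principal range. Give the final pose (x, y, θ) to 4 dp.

(5.2329, -1.5108, -2.5590)

step 1: θ'=0.1910 (R=1.3333) → pose (5.5410, -2.9640, 0.1910)
step 2: θ'=-0.8090 (R=0.5000) → pose (5.0843, -2.8182, -0.8090)
step 3: θ'=-2.5590 (R=0.8571) → pose (5.2329, -1.5108, -2.5590)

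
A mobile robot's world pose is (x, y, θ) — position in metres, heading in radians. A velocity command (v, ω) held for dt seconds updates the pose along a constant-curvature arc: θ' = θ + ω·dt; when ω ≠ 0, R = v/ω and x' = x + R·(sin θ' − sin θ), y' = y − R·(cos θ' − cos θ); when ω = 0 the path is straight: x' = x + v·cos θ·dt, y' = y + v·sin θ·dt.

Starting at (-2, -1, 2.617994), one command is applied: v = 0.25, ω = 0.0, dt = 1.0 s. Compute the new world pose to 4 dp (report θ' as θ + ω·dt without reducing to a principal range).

(-2.2165, -0.8750, 2.6180)

θ' = 2.6180 + 0.0·1.0 = 2.6180
ω = 0 → straight: x' = -2 + 0.25·cos(2.6180)·1.0 = -2.2165
y' = -1 + 0.25·sin(2.6180)·1.0 = -0.8750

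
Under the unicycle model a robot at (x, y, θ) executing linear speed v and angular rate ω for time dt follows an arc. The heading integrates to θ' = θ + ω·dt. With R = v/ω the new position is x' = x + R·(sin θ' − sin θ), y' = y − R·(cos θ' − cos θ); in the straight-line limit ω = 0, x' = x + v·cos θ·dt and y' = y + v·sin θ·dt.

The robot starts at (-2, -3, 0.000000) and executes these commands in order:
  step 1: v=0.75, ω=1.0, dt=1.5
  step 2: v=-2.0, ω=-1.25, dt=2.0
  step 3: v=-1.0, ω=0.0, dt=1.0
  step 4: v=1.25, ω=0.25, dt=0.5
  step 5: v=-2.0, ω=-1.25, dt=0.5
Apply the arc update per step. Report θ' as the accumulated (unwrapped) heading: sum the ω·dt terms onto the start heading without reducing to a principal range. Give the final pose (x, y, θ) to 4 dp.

step 1: θ'=1.5000 (R=0.7500) → pose (-1.2519, -2.3031, 1.5000)
step 2: θ'=-1.0000 (R=1.6000) → pose (-4.1942, -3.0544, -1.0000)
step 3: θ'=-1.0000 (straight) → pose (-4.7345, -2.2129, -1.0000)
step 4: θ'=-0.8750 (R=5.0000) → pose (-4.3649, -2.7164, -0.8750)
step 5: θ'=-1.5000 (R=1.6000) → pose (-4.7328, -1.8039, -1.5000)

(-4.7328, -1.8039, -1.5000)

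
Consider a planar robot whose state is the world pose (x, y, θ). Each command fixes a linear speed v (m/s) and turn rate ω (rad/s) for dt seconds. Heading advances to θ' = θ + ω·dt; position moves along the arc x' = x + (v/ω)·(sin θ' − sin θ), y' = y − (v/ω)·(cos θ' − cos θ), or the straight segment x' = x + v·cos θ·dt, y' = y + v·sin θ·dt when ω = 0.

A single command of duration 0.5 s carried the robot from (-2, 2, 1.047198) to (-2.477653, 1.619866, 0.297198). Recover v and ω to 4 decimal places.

v = -1.2500, ω = -1.5000

Δθ = 0.297198 − 1.047198 = -0.750000
ω = Δθ/dt = -0.750000/0.5 = -1.5000
R = Δx/(sin θ' − sin θ) = 0.8333
v = R·ω = 0.8333·-1.5000 = -1.2500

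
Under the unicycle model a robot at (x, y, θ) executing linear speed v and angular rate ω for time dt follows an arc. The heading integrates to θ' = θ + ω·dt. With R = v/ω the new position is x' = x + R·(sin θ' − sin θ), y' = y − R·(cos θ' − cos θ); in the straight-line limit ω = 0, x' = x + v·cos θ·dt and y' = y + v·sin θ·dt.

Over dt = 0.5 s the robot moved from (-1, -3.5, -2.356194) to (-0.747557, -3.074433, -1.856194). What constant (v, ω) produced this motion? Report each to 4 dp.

Δθ = -1.856194 − -2.356194 = 0.500000
ω = Δθ/dt = 0.500000/0.5 = 1.0000
R = −Δy/(cos θ' − cos θ) = -1.0000
v = R·ω = -1.0000·1.0000 = -1.0000

v = -1.0000, ω = 1.0000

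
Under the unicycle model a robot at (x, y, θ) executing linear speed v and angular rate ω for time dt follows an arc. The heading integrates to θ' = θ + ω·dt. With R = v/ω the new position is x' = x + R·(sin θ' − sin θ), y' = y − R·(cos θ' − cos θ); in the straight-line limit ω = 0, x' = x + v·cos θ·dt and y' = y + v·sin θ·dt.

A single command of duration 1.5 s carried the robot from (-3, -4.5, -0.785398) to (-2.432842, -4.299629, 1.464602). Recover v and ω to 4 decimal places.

Δθ = 1.464602 − -0.785398 = 2.250000
ω = Δθ/dt = 2.250000/1.5 = 1.5000
R = Δx/(sin θ' − sin θ) = 0.3333
v = R·ω = 0.3333·1.5000 = 0.5000

v = 0.5000, ω = 1.5000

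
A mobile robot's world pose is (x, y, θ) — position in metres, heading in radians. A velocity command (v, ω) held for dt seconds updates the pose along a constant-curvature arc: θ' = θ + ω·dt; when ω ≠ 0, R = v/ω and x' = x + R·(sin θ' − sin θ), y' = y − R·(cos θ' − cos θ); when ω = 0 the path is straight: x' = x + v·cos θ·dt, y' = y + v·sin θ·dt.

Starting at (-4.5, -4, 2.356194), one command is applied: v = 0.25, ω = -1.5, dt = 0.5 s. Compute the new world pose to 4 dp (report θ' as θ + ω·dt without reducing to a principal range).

(-4.5487, -3.8880, 1.6062)

θ' = 2.3562 + -1.5·0.5 = 1.6062
R = v/ω = 0.25/-1.5 = -0.1667
x' = -4.5 + -0.1667·(sin 1.6062 − sin 2.3562) = -4.5487
y' = -4 − -0.1667·(cos 1.6062 − cos 2.3562) = -3.8880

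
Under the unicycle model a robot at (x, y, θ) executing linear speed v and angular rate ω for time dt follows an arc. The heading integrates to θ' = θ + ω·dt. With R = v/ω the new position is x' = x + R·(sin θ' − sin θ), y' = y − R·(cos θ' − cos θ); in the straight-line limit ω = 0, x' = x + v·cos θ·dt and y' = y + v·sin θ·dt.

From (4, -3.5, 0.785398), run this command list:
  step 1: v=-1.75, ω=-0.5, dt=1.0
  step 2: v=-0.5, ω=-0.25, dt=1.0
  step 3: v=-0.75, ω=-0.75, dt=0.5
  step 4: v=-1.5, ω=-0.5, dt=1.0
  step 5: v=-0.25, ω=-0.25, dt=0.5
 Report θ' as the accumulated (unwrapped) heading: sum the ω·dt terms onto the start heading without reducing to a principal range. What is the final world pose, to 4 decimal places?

(0.3385, -3.4833, -0.9646)

step 1: θ'=0.2854 (R=3.5000) → pose (2.5105, -4.3835, 0.2854)
step 2: θ'=0.0354 (R=2.0000) → pose (2.0182, -4.4632, 0.0354)
step 3: θ'=-0.3396 (R=1.0000) → pose (1.6497, -4.4067, -0.3396)
step 4: θ'=-0.8396 (R=3.0000) → pose (0.4159, -3.5813, -0.8396)
step 5: θ'=-0.9646 (R=1.0000) → pose (0.3385, -3.4833, -0.9646)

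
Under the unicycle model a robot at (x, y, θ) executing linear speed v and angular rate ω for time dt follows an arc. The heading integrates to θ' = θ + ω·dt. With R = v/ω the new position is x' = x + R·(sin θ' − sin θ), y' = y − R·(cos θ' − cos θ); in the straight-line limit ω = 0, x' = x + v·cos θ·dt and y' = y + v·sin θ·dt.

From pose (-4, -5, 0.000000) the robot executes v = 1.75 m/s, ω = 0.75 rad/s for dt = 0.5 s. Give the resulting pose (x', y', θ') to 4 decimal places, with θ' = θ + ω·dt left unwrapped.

θ' = 0.0000 + 0.75·0.5 = 0.3750
R = v/ω = 1.75/0.75 = 2.3333
x' = -4 + 2.3333·(sin 0.3750 − sin 0.0000) = -3.1454
y' = -5 − 2.3333·(cos 0.3750 − cos 0.0000) = -4.8379

(-3.1454, -4.8379, 0.3750)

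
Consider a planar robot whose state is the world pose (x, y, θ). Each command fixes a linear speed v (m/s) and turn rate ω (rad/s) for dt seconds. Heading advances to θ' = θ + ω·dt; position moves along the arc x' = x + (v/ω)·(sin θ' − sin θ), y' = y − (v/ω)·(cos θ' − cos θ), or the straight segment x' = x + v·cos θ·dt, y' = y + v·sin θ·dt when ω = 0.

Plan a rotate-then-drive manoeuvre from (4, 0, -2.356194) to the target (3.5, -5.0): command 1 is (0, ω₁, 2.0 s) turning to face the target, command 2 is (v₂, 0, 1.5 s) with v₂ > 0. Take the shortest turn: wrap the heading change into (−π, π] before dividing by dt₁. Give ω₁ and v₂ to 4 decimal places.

heading to target = atan2(-5−0, 3.5−4) = -1.6705
Δθ = wrap(-1.6705 − -2.3562) = 0.6857; ω₁ = Δθ/dt₁ = 0.3429
distance = √((3.5−4)² + (-5−0)²) = 5.0249; v₂ = distance/dt₂ = 3.3500

ω₁ = 0.3429, v₂ = 3.3500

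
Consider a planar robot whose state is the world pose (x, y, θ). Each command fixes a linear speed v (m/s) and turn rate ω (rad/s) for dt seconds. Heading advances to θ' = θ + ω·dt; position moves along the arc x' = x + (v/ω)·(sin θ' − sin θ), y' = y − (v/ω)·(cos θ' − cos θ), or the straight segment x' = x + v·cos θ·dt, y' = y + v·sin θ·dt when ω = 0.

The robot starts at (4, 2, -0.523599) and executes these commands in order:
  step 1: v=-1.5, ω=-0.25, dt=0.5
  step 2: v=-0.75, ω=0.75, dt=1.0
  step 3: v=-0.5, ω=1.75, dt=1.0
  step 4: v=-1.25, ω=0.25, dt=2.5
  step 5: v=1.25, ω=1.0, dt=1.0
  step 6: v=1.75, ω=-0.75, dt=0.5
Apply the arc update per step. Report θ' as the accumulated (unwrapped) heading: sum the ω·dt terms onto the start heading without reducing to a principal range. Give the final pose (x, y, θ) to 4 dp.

(2.1003, -0.2308, 3.1014)

step 1: θ'=-0.6486 (R=6.0000) → pose (3.3756, 2.4146, -0.6486)
step 2: θ'=0.1014 (R=-1.0000) → pose (2.6703, 2.6125, 0.1014)
step 3: θ'=1.8514 (R=-0.2857) → pose (2.4247, 2.2491, 1.8514)
step 4: θ'=2.4764 (R=-5.0000) → pose (4.1431, -0.3002, 2.4764)
step 5: θ'=3.4764 (R=1.2500) → pose (2.9608, -0.1031, 3.4764)
step 6: θ'=3.1014 (R=-2.3333) → pose (2.1003, -0.2308, 3.1014)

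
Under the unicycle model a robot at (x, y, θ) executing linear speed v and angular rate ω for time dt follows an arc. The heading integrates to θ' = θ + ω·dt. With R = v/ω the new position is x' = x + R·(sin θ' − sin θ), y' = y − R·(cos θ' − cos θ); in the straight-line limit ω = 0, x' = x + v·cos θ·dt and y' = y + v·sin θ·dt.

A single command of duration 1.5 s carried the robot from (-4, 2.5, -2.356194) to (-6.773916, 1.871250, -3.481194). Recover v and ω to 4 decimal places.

Δθ = -3.481194 − -2.356194 = -1.125000
ω = Δθ/dt = -1.125000/1.5 = -0.7500
R = Δx/(sin θ' − sin θ) = -2.6667
v = R·ω = -2.6667·-0.7500 = 2.0000

v = 2.0000, ω = -0.7500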